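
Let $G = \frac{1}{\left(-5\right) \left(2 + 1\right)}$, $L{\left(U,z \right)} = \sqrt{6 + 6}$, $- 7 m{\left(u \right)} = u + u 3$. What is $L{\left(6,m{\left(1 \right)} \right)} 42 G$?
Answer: $- \frac{28 \sqrt{3}}{5} \approx -9.6995$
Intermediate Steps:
$m{\left(u \right)} = - \frac{4 u}{7}$ ($m{\left(u \right)} = - \frac{u + u 3}{7} = - \frac{u + 3 u}{7} = - \frac{4 u}{7}$)
$L{\left(U,z \right)} = 2 \sqrt{3}$ ($L{\left(U,z \right)} = \sqrt{12} = 2 \sqrt{3}$)
$G = - \frac{1}{15}$ ($G = \frac{1}{\left(-5\right) 3} = \frac{1}{-15} = - \frac{1}{15} \approx -0.066667$)
$L{\left(6,m{\left(1 \right)} \right)} 42 G = 2 \sqrt{3} \cdot 42 \left(- \frac{1}{15}\right) = 84 \sqrt{3} \left(- \frac{1}{15}\right) = - \frac{28 \sqrt{3}}{5}$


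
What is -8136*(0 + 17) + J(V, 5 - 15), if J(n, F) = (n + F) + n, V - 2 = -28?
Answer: -138374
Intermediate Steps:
V = -26 (V = 2 - 28 = -26)
J(n, F) = F + 2*n (J(n, F) = (F + n) + n = F + 2*n)
-8136*(0 + 17) + J(V, 5 - 15) = -8136*(0 + 17) + ((5 - 15) + 2*(-26)) = -8136*17 + (-10 - 52) = -678*204 - 62 = -138312 - 62 = -138374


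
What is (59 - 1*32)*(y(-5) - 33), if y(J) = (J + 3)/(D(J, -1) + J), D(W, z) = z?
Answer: -882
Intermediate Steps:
y(J) = (3 + J)/(-1 + J) (y(J) = (J + 3)/(-1 + J) = (3 + J)/(-1 + J))
(59 - 1*32)*(y(-5) - 33) = (59 - 1*32)*((3 - 5)/(-1 - 5) - 33) = (59 - 32)*(-2/(-6) - 33) = 27*(-1/6*(-2) - 33) = 27*(1/3 - 33) = 27*(-98/3) = -882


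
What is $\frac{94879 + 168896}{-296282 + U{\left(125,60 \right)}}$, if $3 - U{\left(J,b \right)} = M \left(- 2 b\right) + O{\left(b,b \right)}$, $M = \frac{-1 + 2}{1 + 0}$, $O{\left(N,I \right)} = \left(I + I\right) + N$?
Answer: $- \frac{263775}{296339} \approx -0.89011$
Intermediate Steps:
$O{\left(N,I \right)} = N + 2 I$ ($O{\left(N,I \right)} = 2 I + N = N + 2 I$)
$M = 1$ ($M = 1 \cdot 1^{-1} = 1 \cdot 1 = 1$)
$U{\left(J,b \right)} = 3 - b$ ($U{\left(J,b \right)} = 3 - \left(1 \left(- 2 b\right) + \left(b + 2 b\right)\right) = 3 - \left(- 2 b + 3 b\right) = 3 - b$)
$\frac{94879 + 168896}{-296282 + U{\left(125,60 \right)}} = \frac{94879 + 168896}{-296282 + \left(3 - 60\right)} = \frac{263775}{-296282 + \left(3 - 60\right)} = \frac{263775}{-296282 - 57} = \frac{263775}{-296339} = 263775 \left(- \frac{1}{296339}\right) = - \frac{263775}{296339}$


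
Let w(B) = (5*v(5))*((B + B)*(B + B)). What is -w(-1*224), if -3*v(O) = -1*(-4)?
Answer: 4014080/3 ≈ 1.3380e+6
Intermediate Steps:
v(O) = -4/3 (v(O) = -(-1)*(-4)/3 = -⅓*4 = -4/3)
w(B) = -80*B²/3 (w(B) = (5*(-4/3))*((B + B)*(B + B)) = -20*2*B*2*B/3 = -80*B²/3)
-w(-1*224) = -(-80)*(-1*224)²/3 = -(-80)*(-224)²/3 = -(-80)*50176/3 = -1*(-4014080/3) = 4014080/3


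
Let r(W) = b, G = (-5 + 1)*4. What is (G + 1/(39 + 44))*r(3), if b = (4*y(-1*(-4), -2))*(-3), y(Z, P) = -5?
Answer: -79620/83 ≈ -959.28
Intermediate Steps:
b = 60 (b = (4*(-5))*(-3) = -20*(-3) = 60)
G = -16 (G = -4*4 = -16)
r(W) = 60
(G + 1/(39 + 44))*r(3) = (-16 + 1/(39 + 44))*60 = (-16 + 1/83)*60 = -1327/83*60 = -79620/83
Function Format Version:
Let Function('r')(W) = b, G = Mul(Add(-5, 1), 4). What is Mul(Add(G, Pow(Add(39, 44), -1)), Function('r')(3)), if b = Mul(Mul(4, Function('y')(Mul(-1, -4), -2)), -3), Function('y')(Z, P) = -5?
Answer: Rational(-79620, 83) ≈ -959.28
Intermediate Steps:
b = 60 (b = Mul(Mul(4, -5), -3) = Mul(-20, -3) = 60)
G = -16 (G = Mul(-4, 4) = -16)
Function('r')(W) = 60
Mul(Add(G, Pow(Add(39, 44), -1)), Function('r')(3)) = Mul(Add(-16, Pow(Add(39, 44), -1)), 60) = Mul(Add(-16, Pow(83, -1)), 60) = Mul(Add(-16, Rational(1, 83)), 60) = Mul(Rational(-1327, 83), 60) = Rational(-79620, 83)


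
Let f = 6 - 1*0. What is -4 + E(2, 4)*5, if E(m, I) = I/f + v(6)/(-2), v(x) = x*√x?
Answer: -⅔ - 15*√6 ≈ -37.409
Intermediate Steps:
f = 6 (f = 6 + 0 = 6)
v(x) = x^(3/2)
E(m, I) = -3*√6 + I/6 (E(m, I) = I/6 + 6^(3/2)/(-2) = I*(⅙) + (6*√6)*(-½) = I/6 - 3*√6 = -3*√6 + I/6)
-4 + E(2, 4)*5 = -4 + (-3*√6 + (⅙)*4)*5 = -4 + (-3*√6 + ⅔)*5 = -4 + (⅔ - 3*√6)*5 = -4 + (10/3 - 15*√6) = -⅔ - 15*√6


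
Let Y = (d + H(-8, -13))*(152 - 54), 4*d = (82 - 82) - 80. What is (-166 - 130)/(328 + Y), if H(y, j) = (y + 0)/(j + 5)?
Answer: 148/767 ≈ 0.19296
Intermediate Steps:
H(y, j) = y/(5 + j)
d = -20 (d = ((82 - 82) - 80)/4 = (0 - 80)/4 = (1/4)*(-80) = -20)
Y = -1862 (Y = (-20 - 8/(5 - 13))*(152 - 54) = (-20 - 8/(-8))*98 = (-20 - 8*(-1/8))*98 = (-20 + 1)*98 = -19*98 = -1862)
(-166 - 130)/(328 + Y) = (-166 - 130)/(328 - 1862) = -296/(-1534) = -296*(-1/1534) = 148/767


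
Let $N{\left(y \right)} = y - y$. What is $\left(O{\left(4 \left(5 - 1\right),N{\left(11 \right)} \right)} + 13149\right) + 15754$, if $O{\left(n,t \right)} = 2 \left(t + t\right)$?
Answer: $28903$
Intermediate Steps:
$N{\left(y \right)} = 0$
$O{\left(n,t \right)} = 4 t$ ($O{\left(n,t \right)} = 2 \cdot 2 t = 4 t$)
$\left(O{\left(4 \left(5 - 1\right),N{\left(11 \right)} \right)} + 13149\right) + 15754 = \left(4 \cdot 0 + 13149\right) + 15754 = \left(0 + 13149\right) + 15754 = 13149 + 15754 = 28903$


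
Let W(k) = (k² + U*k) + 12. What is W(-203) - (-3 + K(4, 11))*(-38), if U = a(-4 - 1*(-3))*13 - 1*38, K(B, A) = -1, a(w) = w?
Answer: 51422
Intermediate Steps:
U = -51 (U = (-4 - 1*(-3))*13 - 1*38 = (-4 + 3)*13 - 38 = -1*13 - 38 = -13 - 38 = -51)
W(k) = 12 + k² - 51*k (W(k) = (k² - 51*k) + 12 = 12 + k² - 51*k)
W(-203) - (-3 + K(4, 11))*(-38) = (12 + (-203)² - 51*(-203)) - (-3 - 1)*(-38) = (12 + 41209 + 10353) - (-4)*(-38) = 51574 - 1*152 = 51574 - 152 = 51422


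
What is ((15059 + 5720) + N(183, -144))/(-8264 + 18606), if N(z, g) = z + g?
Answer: 10409/5171 ≈ 2.0130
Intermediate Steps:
N(z, g) = g + z
((15059 + 5720) + N(183, -144))/(-8264 + 18606) = ((15059 + 5720) + (-144 + 183))/(-8264 + 18606) = (20779 + 39)/10342 = 20818*(1/10342) = 10409/5171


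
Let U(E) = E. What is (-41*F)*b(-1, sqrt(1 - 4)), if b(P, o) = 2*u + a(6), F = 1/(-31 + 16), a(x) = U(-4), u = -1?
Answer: -82/5 ≈ -16.400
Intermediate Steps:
a(x) = -4
F = -1/15 (F = 1/(-15) = -1/15 ≈ -0.066667)
b(P, o) = -6 (b(P, o) = 2*(-1) - 4 = -2 - 4 = -6)
(-41*F)*b(-1, sqrt(1 - 4)) = -41*(-1/15)*(-6) = (41/15)*(-6) = -82/5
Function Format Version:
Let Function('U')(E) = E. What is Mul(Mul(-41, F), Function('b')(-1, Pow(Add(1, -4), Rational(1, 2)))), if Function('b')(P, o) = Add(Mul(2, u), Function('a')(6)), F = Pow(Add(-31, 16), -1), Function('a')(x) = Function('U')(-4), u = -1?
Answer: Rational(-82, 5) ≈ -16.400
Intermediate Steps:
Function('a')(x) = -4
F = Rational(-1, 15) (F = Pow(-15, -1) = Rational(-1, 15) ≈ -0.066667)
Function('b')(P, o) = -6 (Function('b')(P, o) = Add(Mul(2, -1), -4) = Add(-2, -4) = -6)
Mul(Mul(-41, F), Function('b')(-1, Pow(Add(1, -4), Rational(1, 2)))) = Mul(Mul(-41, Rational(-1, 15)), -6) = Mul(Rational(41, 15), -6) = Rational(-82, 5)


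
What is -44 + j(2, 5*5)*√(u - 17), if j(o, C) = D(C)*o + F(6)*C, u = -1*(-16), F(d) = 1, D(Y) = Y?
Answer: -44 + 75*I ≈ -44.0 + 75.0*I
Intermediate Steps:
u = 16
j(o, C) = C + C*o (j(o, C) = C*o + 1*C = C*o + C = C + C*o)
-44 + j(2, 5*5)*√(u - 17) = -44 + ((5*5)*(1 + 2))*√(16 - 17) = -44 + (25*3)*√(-1) = -44 + 75*I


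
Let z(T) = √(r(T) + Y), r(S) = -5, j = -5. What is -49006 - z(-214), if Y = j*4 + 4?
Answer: -49006 - I*√21 ≈ -49006.0 - 4.5826*I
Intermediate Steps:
Y = -16 (Y = -5*4 + 4 = -20 + 4 = -16)
z(T) = I*√21 (z(T) = √(-5 - 16) = √(-21) = I*√21)
-49006 - z(-214) = -49006 - I*√21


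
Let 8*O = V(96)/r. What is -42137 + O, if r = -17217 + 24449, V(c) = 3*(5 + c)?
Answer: -2437877969/57856 ≈ -42137.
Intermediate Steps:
V(c) = 15 + 3*c
r = 7232
O = 303/57856 (O = ((15 + 3*96)/7232)/8 = ((15 + 288)*(1/7232))/8 = (303*(1/7232))/8 = (⅛)*(303/7232) = 303/57856 ≈ 0.0052371)
-42137 + O = -42137 + 303/57856 = -2437877969/57856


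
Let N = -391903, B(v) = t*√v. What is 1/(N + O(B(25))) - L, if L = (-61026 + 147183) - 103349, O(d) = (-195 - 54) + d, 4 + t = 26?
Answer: 6739986063/392042 ≈ 17192.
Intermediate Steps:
t = 22 (t = -4 + 26 = 22)
B(v) = 22*√v
O(d) = -249 + d
L = -17192 (L = 86157 - 103349 = -17192)
1/(N + O(B(25))) - L = 1/(-391903 + (-249 + 22*√25)) - 1*(-17192) = 1/(-391903 + (-249 + 22*5)) + 17192 = 1/(-391903 + (-249 + 110)) + 17192 = 1/(-391903 - 139) + 17192 = 1/(-392042) + 17192 = -1/392042 + 17192 = 6739986063/392042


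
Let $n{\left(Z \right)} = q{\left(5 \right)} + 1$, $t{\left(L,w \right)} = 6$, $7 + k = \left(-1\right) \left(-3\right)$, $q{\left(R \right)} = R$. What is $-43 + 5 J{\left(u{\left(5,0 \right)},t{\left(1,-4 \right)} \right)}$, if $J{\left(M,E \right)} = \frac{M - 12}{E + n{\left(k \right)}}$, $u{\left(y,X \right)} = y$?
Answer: $- \frac{551}{12} \approx -45.917$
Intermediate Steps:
$k = -4$ ($k = -7 - -3 = -7 + 3 = -4$)
$n{\left(Z \right)} = 6$ ($n{\left(Z \right)} = 5 + 1 = 6$)
$J{\left(M,E \right)} = \frac{-12 + M}{6 + E}$ ($J{\left(M,E \right)} = \frac{M - 12}{E + 6} = \frac{-12 + M}{6 + E}$)
$-43 + 5 J{\left(u{\left(5,0 \right)},t{\left(1,-4 \right)} \right)} = -43 + 5 \frac{-12 + 5}{6 + 6} = -43 + 5 \cdot \frac{1}{12} \left(-7\right) = -43 + 5 \left(- \frac{7}{12}\right) = -43 - \frac{35}{12} = - \frac{551}{12}$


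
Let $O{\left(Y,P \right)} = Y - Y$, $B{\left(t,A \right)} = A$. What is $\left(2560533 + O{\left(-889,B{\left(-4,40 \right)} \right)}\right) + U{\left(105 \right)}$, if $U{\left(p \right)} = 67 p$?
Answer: $2567568$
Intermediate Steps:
$O{\left(Y,P \right)} = 0$
$\left(2560533 + O{\left(-889,B{\left(-4,40 \right)} \right)}\right) + U{\left(105 \right)} = \left(2560533 + 0\right) + 67 \cdot 105 = 2560533 + 7035 = 2567568$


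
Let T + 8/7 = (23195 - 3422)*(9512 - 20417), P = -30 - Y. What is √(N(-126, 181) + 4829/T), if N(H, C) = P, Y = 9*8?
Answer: I*√1920469675501890487/137215633 ≈ 10.1*I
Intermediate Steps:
Y = 72
P = -102 (P = -30 - 1*72 = -30 - 72 = -102)
N(H, C) = -102
T = -1509371963/7 (T = -8/7 + (23195 - 3422)*(9512 - 20417) = -8/7 + 19773*(-10905) = -8/7 - 215624565 = -1509371963/7 ≈ -2.1562e+8)
√(N(-126, 181) + 4829/T) = √(-102 + 4829/(-1509371963/7)) = √(-102 + 4829*(-7/1509371963)) = √(-102 - 3073/137215633) = √(-13995997639/137215633) = I*√1920469675501890487/137215633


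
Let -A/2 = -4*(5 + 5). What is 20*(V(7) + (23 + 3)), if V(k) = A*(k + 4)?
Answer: 18120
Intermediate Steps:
A = 80 (A = -(-8)*(5 + 5) = -(-8)*10 = -2*(-40) = 80)
V(k) = 320 + 80*k (V(k) = 80*(k + 4) = 80*(4 + k) = 320 + 80*k)
20*(V(7) + (23 + 3)) = 20*((320 + 80*7) + (23 + 3)) = 20*((320 + 560) + 26) = 20*(880 + 26) = 20*906 = 18120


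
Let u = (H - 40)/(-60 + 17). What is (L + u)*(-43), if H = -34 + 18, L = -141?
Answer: 6007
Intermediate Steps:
H = -16
u = 56/43 (u = (-16 - 40)/(-60 + 17) = -56/(-43) = -56*(-1/43) = 56/43 ≈ 1.3023)
(L + u)*(-43) = (-141 + 56/43)*(-43) = -6007/43*(-43) = 6007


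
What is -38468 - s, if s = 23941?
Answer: -62409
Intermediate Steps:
-38468 - s = -38468 - 1*23941 = -38468 - 23941 = -62409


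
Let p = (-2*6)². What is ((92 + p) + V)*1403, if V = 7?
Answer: 340929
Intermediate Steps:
p = 144 (p = (-12)² = 144)
((92 + p) + V)*1403 = ((92 + 144) + 7)*1403 = (236 + 7)*1403 = 243*1403 = 340929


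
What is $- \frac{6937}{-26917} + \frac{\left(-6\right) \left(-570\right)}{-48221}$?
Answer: $\frac{242452937}{1297964657} \approx 0.18679$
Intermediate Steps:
$- \frac{6937}{-26917} + \frac{\left(-6\right) \left(-570\right)}{-48221} = \left(-6937\right) \left(- \frac{1}{26917}\right) + 3420 \left(- \frac{1}{48221}\right) = \frac{6937}{26917} - \frac{3420}{48221} = \frac{242452937}{1297964657}$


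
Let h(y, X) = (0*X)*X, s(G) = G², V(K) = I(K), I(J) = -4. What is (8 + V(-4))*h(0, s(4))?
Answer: 0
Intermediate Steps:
V(K) = -4
h(y, X) = 0 (h(y, X) = 0*X = 0)
(8 + V(-4))*h(0, s(4)) = (8 - 4)*0 = 4*0 = 0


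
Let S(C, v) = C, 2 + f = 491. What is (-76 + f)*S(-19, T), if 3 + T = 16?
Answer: -7847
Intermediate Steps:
T = 13 (T = -3 + 16 = 13)
f = 489 (f = -2 + 491 = 489)
(-76 + f)*S(-19, T) = (-76 + 489)*(-19) = 413*(-19) = -7847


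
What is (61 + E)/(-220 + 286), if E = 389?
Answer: 75/11 ≈ 6.8182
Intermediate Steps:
(61 + E)/(-220 + 286) = (61 + 389)/(-220 + 286) = 450/66 = 450*(1/66) = 75/11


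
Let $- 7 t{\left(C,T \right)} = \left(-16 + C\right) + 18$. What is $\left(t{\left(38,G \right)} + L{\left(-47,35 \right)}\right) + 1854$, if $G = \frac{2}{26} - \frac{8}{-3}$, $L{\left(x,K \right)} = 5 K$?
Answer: $\frac{14163}{7} \approx 2023.3$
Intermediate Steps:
$G = \frac{107}{39}$ ($G = 2 \cdot \frac{1}{26} - - \frac{8}{3} = \frac{1}{13} + \frac{8}{3} = \frac{107}{39} \approx 2.7436$)
$t{\left(C,T \right)} = - \frac{2}{7} - \frac{C}{7}$ ($t{\left(C,T \right)} = - \frac{\left(-16 + C\right) + 18}{7} = - \frac{2 + C}{7} = - \frac{2}{7} - \frac{C}{7}$)
$\left(t{\left(38,G \right)} + L{\left(-47,35 \right)}\right) + 1854 = \left(\left(- \frac{2}{7} - \frac{38}{7}\right) + 5 \cdot 35\right) + 1854 = \left(\left(- \frac{2}{7} - \frac{38}{7}\right) + 175\right) + 1854 = \left(- \frac{40}{7} + 175\right) + 1854 = \frac{1185}{7} + 1854 = \frac{14163}{7}$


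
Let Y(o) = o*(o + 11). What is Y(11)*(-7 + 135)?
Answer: 30976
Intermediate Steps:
Y(o) = o*(11 + o)
Y(11)*(-7 + 135) = (11*(11 + 11))*(-7 + 135) = (11*22)*128 = 242*128 = 30976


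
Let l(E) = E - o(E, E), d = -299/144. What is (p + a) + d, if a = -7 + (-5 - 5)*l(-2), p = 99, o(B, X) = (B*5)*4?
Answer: -41771/144 ≈ -290.08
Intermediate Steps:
o(B, X) = 20*B (o(B, X) = (5*B)*4 = 20*B)
d = -299/144 (d = -299*1/144 = -299/144 ≈ -2.0764)
l(E) = -19*E (l(E) = E - 20*E = -19*E)
a = -387 (a = -7 + (-5 - 5)*(-19*(-2)) = -7 - 10*38 = -7 - 380 = -387)
(p + a) + d = (99 - 387) - 299/144 = -288 - 299/144 = -41771/144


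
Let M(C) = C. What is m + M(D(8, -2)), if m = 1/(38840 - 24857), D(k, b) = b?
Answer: -27965/13983 ≈ -1.9999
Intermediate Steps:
m = 1/13983 ≈ 7.1515e-5
m + M(D(8, -2)) = 1/13983 - 2 = -27965/13983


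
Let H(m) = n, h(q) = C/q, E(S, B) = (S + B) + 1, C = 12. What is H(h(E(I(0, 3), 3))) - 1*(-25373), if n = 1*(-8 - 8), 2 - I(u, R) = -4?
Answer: 25357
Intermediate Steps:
I(u, R) = 6 (I(u, R) = 2 - 1*(-4) = 2 + 4 = 6)
E(S, B) = 1 + B + S (E(S, B) = (B + S) + 1 = 1 + B + S)
n = -16 (n = 1*(-16) = -16)
h(q) = 12/q
H(m) = -16
H(h(E(I(0, 3), 3))) - 1*(-25373) = -16 - 1*(-25373) = -16 + 25373 = 25357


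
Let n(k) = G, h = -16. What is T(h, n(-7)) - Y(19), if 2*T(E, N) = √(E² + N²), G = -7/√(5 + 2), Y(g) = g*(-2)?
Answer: 38 + √263/2 ≈ 46.109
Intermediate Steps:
Y(g) = -2*g
G = -√7 (G = -7*√7/7 = -√7 ≈ -2.6458)
n(k) = -√7
T(E, N) = √(E² + N²)/2
T(h, n(-7)) - Y(19) = √((-16)² + (-√7)²)/2 - (-2)*19 = √(256 + 7)/2 - 1*(-38) = √263/2 + 38 = 38 + √263/2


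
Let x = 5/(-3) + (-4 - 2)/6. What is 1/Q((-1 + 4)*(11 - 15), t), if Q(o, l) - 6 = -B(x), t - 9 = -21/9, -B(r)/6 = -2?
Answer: -1/6 ≈ -0.16667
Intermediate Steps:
x = -8/3 (x = 5*(-1/3) - 6*1/6 = -5/3 - 1 = -8/3 ≈ -2.6667)
B(r) = 12 (B(r) = -6*(-2) = 12)
t = 20/3 (t = 9 - 21/9 = 9 - 21*1/9 = 9 - 7/3 = 20/3 ≈ 6.6667)
Q(o, l) = -6 (Q(o, l) = 6 - 1*12 = 6 - 12 = -6)
1/Q((-1 + 4)*(11 - 15), t) = 1/(-6) = -1/6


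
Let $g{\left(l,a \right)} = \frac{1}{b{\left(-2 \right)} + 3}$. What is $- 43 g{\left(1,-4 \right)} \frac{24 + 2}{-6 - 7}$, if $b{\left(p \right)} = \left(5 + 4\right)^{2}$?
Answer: $\frac{43}{42} \approx 1.0238$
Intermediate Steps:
$b{\left(p \right)} = 81$ ($b{\left(p \right)} = 9^{2} = 81$)
$g{\left(l,a \right)} = \frac{1}{84}$ ($g{\left(l,a \right)} = \frac{1}{81 + 3} = \frac{1}{84}$)
$- 43 g{\left(1,-4 \right)} \frac{24 + 2}{-6 - 7} = \left(-43\right) \frac{1}{84} \frac{24 + 2}{-6 - 7} = - \frac{43 \frac{26}{-13}}{84} = - \frac{43 \cdot 26 \left(- \frac{1}{13}\right)}{84} = \left(- \frac{43}{84}\right) \left(-2\right) = \frac{43}{42}$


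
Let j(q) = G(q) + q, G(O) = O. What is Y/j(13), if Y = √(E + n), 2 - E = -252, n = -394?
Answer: I*√35/13 ≈ 0.45508*I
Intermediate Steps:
E = 254 (E = 2 - 1*(-252) = 2 + 252 = 254)
j(q) = 2*q (j(q) = q + q = 2*q)
Y = 2*I*√35 (Y = √(254 - 394) = √(-140) = 2*I*√35 ≈ 11.832*I)
Y/j(13) = (2*I*√35)/((2*13)) = (2*I*√35)/26 = (2*I*√35)*(1/26) = I*√35/13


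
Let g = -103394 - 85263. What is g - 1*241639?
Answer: -430296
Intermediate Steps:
g = -188657
g - 1*241639 = -188657 - 1*241639 = -188657 - 241639 = -430296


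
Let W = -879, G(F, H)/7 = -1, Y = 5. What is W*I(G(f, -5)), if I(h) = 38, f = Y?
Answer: -33402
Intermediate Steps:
f = 5
G(F, H) = -7 (G(F, H) = 7*(-1) = -7)
W*I(G(f, -5)) = -879*38 = -33402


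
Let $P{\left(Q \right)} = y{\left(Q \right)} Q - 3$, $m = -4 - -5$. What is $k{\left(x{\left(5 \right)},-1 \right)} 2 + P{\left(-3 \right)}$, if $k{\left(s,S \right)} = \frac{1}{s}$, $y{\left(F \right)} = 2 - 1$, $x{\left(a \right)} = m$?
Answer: $-4$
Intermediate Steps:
$m = 1$ ($m = -4 + 5 = 1$)
$x{\left(a \right)} = 1$
$y{\left(F \right)} = 1$ ($y{\left(F \right)} = 2 - 1 = 1$)
$P{\left(Q \right)} = -3 + Q$ ($P{\left(Q \right)} = 1 Q - 3 = Q - 3 = -3 + Q$)
$k{\left(x{\left(5 \right)},-1 \right)} 2 + P{\left(-3 \right)} = 1^{-1} \cdot 2 - 6 = 1 \cdot 2 - 6 = 2 - 6 = -4$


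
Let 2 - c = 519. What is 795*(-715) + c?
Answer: -568942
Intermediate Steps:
c = -517 (c = 2 - 1*519 = 2 - 519 = -517)
795*(-715) + c = 795*(-715) - 517 = -568425 - 517 = -568942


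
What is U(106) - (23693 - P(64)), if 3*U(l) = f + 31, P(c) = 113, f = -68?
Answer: -70777/3 ≈ -23592.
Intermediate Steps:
U(l) = -37/3 (U(l) = (-68 + 31)/3 = (1/3)*(-37) = -37/3)
U(106) - (23693 - P(64)) = -37/3 - (23693 - 1*113) = -37/3 - (23693 - 113) = -37/3 - 1*23580 = -37/3 - 23580 = -70777/3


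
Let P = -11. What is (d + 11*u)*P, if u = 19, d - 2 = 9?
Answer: -2420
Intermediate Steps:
d = 11 (d = 2 + 9 = 11)
(d + 11*u)*P = (11 + 11*19)*(-11) = (11 + 209)*(-11) = 220*(-11) = -2420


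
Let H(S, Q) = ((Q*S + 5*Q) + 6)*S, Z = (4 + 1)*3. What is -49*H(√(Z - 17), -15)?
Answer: -1470 + 3381*I*√2 ≈ -1470.0 + 4781.5*I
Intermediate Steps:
Z = 15 (Z = 5*3 = 15)
H(S, Q) = S*(6 + 5*Q + Q*S) (H(S, Q) = ((5*Q + Q*S) + 6)*S = (6 + 5*Q + Q*S)*S = S*(6 + 5*Q + Q*S))
-49*H(√(Z - 17), -15) = -49*√(15 - 17)*(6 + 5*(-15) - 15*√(15 - 17)) = -49*√(-2)*(6 - 75 - 15*I*√2) = -49*I*√2*(6 - 75 - 15*I*√2) = -49*I*√2*(-69 - 15*I*√2)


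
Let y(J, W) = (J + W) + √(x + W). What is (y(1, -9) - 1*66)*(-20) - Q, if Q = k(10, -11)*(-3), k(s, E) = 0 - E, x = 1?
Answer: 1513 - 40*I*√2 ≈ 1513.0 - 56.569*I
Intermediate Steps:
k(s, E) = -E
y(J, W) = J + W + √(1 + W) (y(J, W) = (J + W) + √(1 + W) = J + W + √(1 + W))
Q = -33 (Q = -1*(-11)*(-3) = 11*(-3) = -33)
(y(1, -9) - 1*66)*(-20) - Q = ((1 - 9 + √(1 - 9)) - 1*66)*(-20) - 1*(-33) = ((1 - 9 + √(-8)) - 66)*(-20) + 33 = ((1 - 9 + 2*I*√2) - 66)*(-20) + 33 = ((-8 + 2*I*√2) - 66)*(-20) + 33 = (-74 + 2*I*√2)*(-20) + 33 = (1480 - 40*I*√2) + 33 = 1513 - 40*I*√2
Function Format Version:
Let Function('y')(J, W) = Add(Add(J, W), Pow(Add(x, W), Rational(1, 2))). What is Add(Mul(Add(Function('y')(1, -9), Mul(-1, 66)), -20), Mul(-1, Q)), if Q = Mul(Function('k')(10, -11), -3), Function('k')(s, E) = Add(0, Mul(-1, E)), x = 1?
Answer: Add(1513, Mul(-40, I, Pow(2, Rational(1, 2)))) ≈ Add(1513.0, Mul(-56.569, I))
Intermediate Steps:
Function('k')(s, E) = Mul(-1, E)
Function('y')(J, W) = Add(J, W, Pow(Add(1, W), Rational(1, 2))) (Function('y')(J, W) = Add(Add(J, W), Pow(Add(1, W), Rational(1, 2))) = Add(J, W, Pow(Add(1, W), Rational(1, 2))))
Q = -33 (Q = Mul(Mul(-1, -11), -3) = Mul(11, -3) = -33)
Add(Mul(Add(Function('y')(1, -9), Mul(-1, 66)), -20), Mul(-1, Q)) = Add(Mul(Add(Add(1, -9, Pow(Add(1, -9), Rational(1, 2))), Mul(-1, 66)), -20), Mul(-1, -33)) = Add(Mul(Add(Add(1, -9, Pow(-8, Rational(1, 2))), -66), -20), 33) = Add(Mul(Add(Add(1, -9, Mul(2, I, Pow(2, Rational(1, 2)))), -66), -20), 33) = Add(Mul(Add(Add(-8, Mul(2, I, Pow(2, Rational(1, 2)))), -66), -20), 33) = Add(Mul(Add(-74, Mul(2, I, Pow(2, Rational(1, 2)))), -20), 33) = Add(Add(1480, Mul(-40, I, Pow(2, Rational(1, 2)))), 33) = Add(1513, Mul(-40, I, Pow(2, Rational(1, 2))))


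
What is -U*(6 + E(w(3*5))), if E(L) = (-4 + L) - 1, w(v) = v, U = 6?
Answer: -96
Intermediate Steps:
E(L) = -5 + L
-U*(6 + E(w(3*5))) = -6*(6 + (-5 + 3*5)) = -6*(6 + (-5 + 15)) = -6*(6 + 10) = -6*16 = -1*96 = -96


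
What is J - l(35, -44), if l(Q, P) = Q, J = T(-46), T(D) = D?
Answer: -81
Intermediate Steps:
J = -46
J - l(35, -44) = -46 - 1*35 = -46 - 35 = -81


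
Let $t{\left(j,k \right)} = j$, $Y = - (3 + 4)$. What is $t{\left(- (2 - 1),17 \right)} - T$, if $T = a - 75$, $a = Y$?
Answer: $81$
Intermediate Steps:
$Y = -7$ ($Y = \left(-1\right) 7 = -7$)
$a = -7$
$T = -82$ ($T = -7 - 75 = -82$)
$t{\left(- (2 - 1),17 \right)} - T = - (2 - 1) - -82 = \left(-1\right) 1 + 82 = -1 + 82 = 81$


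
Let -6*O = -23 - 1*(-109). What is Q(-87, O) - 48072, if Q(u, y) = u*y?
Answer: -46825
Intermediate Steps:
O = -43/3 (O = -(-23 - 1*(-109))/6 = -(-23 + 109)/6 = -1/6*86 = -43/3 ≈ -14.333)
Q(-87, O) - 48072 = -87*(-43/3) - 48072 = 1247 - 48072 = -46825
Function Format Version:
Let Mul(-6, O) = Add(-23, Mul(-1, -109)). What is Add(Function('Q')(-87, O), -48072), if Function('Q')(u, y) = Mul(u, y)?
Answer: -46825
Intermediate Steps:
O = Rational(-43, 3) (O = Mul(Rational(-1, 6), Add(-23, Mul(-1, -109))) = Mul(Rational(-1, 6), Add(-23, 109)) = Mul(Rational(-1, 6), 86) = Rational(-43, 3) ≈ -14.333)
Add(Function('Q')(-87, O), -48072) = Add(Mul(-87, Rational(-43, 3)), -48072) = Add(1247, -48072) = -46825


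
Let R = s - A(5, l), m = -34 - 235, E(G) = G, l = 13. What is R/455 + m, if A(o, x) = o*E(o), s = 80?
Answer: -24468/91 ≈ -268.88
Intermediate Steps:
A(o, x) = o**2 (A(o, x) = o*o = o**2)
m = -269
R = 55 (R = 80 - 1*5**2 = 80 - 1*25 = 80 - 25 = 55)
R/455 + m = 55/455 - 269 = 55*(1/455) - 269 = 11/91 - 269 = -24468/91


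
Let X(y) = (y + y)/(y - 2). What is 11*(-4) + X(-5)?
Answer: -298/7 ≈ -42.571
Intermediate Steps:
X(y) = 2*y/(-2 + y) (X(y) = (2*y)/(-2 + y) = 2*y/(-2 + y))
11*(-4) + X(-5) = 11*(-4) + 2*(-5)/(-2 - 5) = -44 + 2*(-5)/(-7) = -44 + 2*(-5)*(-⅐) = -44 + 10/7 = -298/7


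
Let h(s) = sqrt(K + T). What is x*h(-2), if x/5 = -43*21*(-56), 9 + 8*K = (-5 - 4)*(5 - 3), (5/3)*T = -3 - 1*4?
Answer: 12642*I*sqrt(3030) ≈ 6.9588e+5*I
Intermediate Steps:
T = -21/5 (T = 3*(-3 - 1*4)/5 = 3*(-3 - 4)/5 = (3/5)*(-7) = -21/5 ≈ -4.2000)
K = -27/8 (K = -9/8 + ((-5 - 4)*(5 - 3))/8 = -9/8 + (-9*2)/8 = -9/8 + (1/8)*(-18) = -9/8 - 9/4 = -27/8 ≈ -3.3750)
x = 252840 (x = 5*(-43*21*(-56)) = 5*(-903*(-56)) = 5*50568 = 252840)
h(s) = I*sqrt(3030)/20 (h(s) = sqrt(-27/8 - 21/5) = sqrt(-303/40) = I*sqrt(3030)/20)
x*h(-2) = 252840*(I*sqrt(3030)/20) = 12642*I*sqrt(3030)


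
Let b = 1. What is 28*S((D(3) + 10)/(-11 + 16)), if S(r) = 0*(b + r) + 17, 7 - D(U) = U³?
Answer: 476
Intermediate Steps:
D(U) = 7 - U³
S(r) = 17 (S(r) = 0*(1 + r) + 17 = 0 + 17 = 17)
28*S((D(3) + 10)/(-11 + 16)) = 28*17 = 476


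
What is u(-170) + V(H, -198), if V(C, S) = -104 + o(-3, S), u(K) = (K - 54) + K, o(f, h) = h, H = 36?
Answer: -696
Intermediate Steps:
u(K) = -54 + 2*K (u(K) = (-54 + K) + K = -54 + 2*K)
V(C, S) = -104 + S
u(-170) + V(H, -198) = (-54 + 2*(-170)) + (-104 - 198) = (-54 - 340) - 302 = -394 - 302 = -696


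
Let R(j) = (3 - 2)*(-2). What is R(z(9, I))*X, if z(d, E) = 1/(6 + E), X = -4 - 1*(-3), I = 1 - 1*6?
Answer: 2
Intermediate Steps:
I = -5 (I = 1 - 6 = -5)
X = -1 (X = -4 + 3 = -1)
R(j) = -2 (R(j) = 1*(-2) = -2)
R(z(9, I))*X = -2*(-1) = 2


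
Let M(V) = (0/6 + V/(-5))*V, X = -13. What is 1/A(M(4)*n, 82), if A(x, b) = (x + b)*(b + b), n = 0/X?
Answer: 1/13448 ≈ 7.4361e-5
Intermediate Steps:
n = 0 (n = 0/(-13) = 0*(-1/13) = 0)
M(V) = -V**2/5 (M(V) = (0*(1/6) + V*(-1/5))*V = (0 - V/5)*V = (-V/5)*V = -V**2/5)
A(x, b) = 2*b*(b + x) (A(x, b) = (b + x)*(2*b) = 2*b*(b + x))
1/A(M(4)*n, 82) = 1/(2*82*(82 - 1/5*4**2*0)) = 1/(2*82*(82 - 1/5*16*0)) = 1/(2*82*(82 - 16/5*0)) = 1/(2*82*(82 + 0)) = 1/(2*82*82) = 1/13448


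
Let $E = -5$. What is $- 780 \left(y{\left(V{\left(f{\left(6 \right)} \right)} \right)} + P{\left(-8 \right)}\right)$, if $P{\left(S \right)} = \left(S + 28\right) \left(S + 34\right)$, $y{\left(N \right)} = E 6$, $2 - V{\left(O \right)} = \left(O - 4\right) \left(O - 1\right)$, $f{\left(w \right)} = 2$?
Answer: $-382200$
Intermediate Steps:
$V{\left(O \right)} = 2 - \left(-1 + O\right) \left(-4 + O\right)$ ($V{\left(O \right)} = 2 - \left(O - 4\right) \left(O - 1\right) = 2 - \left(-4 + O\right) \left(-1 + O\right) = 2 - \left(-1 + O\right) \left(-4 + O\right)$)
$y{\left(N \right)} = -30$ ($y{\left(N \right)} = \left(-5\right) 6 = -30$)
$P{\left(S \right)} = \left(28 + S\right) \left(34 + S\right)$
$- 780 \left(y{\left(V{\left(f{\left(6 \right)} \right)} \right)} + P{\left(-8 \right)}\right) = - 780 \left(-30 + \left(952 + \left(-8\right)^{2} + 62 \left(-8\right)\right)\right) = - 780 \left(-30 + \left(952 + 64 - 496\right)\right) = - 780 \left(-30 + 520\right) = \left(-780\right) 490 = -382200$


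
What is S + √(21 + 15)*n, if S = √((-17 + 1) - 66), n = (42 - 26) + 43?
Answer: 354 + I*√82 ≈ 354.0 + 9.0554*I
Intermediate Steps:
n = 59 (n = 16 + 43 = 59)
S = I*√82 (S = √(-16 - 66) = √(-82) = I*√82 ≈ 9.0554*I)
S + √(21 + 15)*n = I*√82 + √(21 + 15)*59 = I*√82 + √36*59 = I*√82 + 6*59 = I*√82 + 354 = 354 + I*√82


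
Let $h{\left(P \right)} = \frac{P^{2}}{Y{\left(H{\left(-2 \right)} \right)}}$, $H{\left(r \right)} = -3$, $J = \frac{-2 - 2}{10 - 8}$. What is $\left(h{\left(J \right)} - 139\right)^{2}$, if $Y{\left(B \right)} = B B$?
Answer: $\frac{1555009}{81} \approx 19198.0$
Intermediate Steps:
$J = -2$ ($J = - \frac{4}{2} = \left(-4\right) \frac{1}{2} = -2$)
$Y{\left(B \right)} = B^{2}$
$h{\left(P \right)} = \frac{P^{2}}{9}$ ($h{\left(P \right)} = \frac{P^{2}}{\left(-3\right)^{2}} = \frac{P^{2}}{9}$)
$\left(h{\left(J \right)} - 139\right)^{2} = \left(\frac{\left(-2\right)^{2}}{9} - 139\right)^{2} = \left(\frac{1}{9} \cdot 4 + \left(-208 + 69\right)\right)^{2} = \left(\frac{4}{9} - 139\right)^{2} = \left(- \frac{1247}{9}\right)^{2} = \frac{1555009}{81}$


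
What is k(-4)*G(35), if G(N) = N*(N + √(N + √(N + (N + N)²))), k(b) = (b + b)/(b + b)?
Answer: 1225 + 35*√(35 + √4935) ≈ 1584.1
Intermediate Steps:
k(b) = 1 (k(b) = (2*b)/((2*b)) = (2*b)*(1/(2*b)) = 1)
G(N) = N*(N + √(N + √(N + 4*N²))) (G(N) = N*(N + √(N + √(N + (2*N)²))) = N*(N + √(N + √(N + 4*N²))))
k(-4)*G(35) = 1*(35*(35 + √(35 + √(35*(1 + 4*35))))) = 1*(35*(35 + √(35 + √(35*(1 + 140))))) = 1*(35*(35 + √(35 + √(35*141)))) = 1*(35*(35 + √(35 + √4935))) = 1*(1225 + 35*√(35 + √4935)) = 1225 + 35*√(35 + √4935)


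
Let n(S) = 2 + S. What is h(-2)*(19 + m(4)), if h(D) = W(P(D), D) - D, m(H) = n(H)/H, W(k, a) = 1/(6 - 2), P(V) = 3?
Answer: 369/8 ≈ 46.125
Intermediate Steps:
W(k, a) = ¼ (W(k, a) = 1/4 = ¼)
m(H) = (2 + H)/H
h(D) = ¼ - D
h(-2)*(19 + m(4)) = (¼ - 1*(-2))*(19 + (2 + 4)/4) = (¼ + 2)*(19 + (¼)*6) = 9*(19 + 3/2)/4 = (9/4)*(41/2) = 369/8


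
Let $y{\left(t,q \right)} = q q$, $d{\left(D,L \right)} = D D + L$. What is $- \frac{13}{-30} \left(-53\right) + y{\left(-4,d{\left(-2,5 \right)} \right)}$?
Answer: $\frac{1741}{30} \approx 58.033$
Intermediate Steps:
$d{\left(D,L \right)} = L + D^{2}$ ($d{\left(D,L \right)} = D^{2} + L = L + D^{2}$)
$y{\left(t,q \right)} = q^{2}$
$- \frac{13}{-30} \left(-53\right) + y{\left(-4,d{\left(-2,5 \right)} \right)} = - \frac{13}{-30} \left(-53\right) + \left(5 + \left(-2\right)^{2}\right)^{2} = \left(-13\right) \left(- \frac{1}{30}\right) \left(-53\right) + \left(5 + 4\right)^{2} = \frac{13}{30} \left(-53\right) + 9^{2} = - \frac{689}{30} + 81 = \frac{1741}{30}$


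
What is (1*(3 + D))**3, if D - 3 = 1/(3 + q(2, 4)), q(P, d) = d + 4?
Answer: 300763/1331 ≈ 225.97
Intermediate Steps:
q(P, d) = 4 + d
D = 34/11 (D = 3 + 1/(3 + (4 + 4)) = 3 + 1/(3 + 8) = 3 + 1/11 = 34/11 ≈ 3.0909)
(1*(3 + D))**3 = (1*(3 + 34/11))**3 = (1*(67/11))**3 = (67/11)**3 = 300763/1331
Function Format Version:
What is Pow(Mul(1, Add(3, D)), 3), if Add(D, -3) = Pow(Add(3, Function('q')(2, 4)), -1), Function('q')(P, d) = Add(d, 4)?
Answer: Rational(300763, 1331) ≈ 225.97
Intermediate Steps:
Function('q')(P, d) = Add(4, d)
D = Rational(34, 11) (D = Add(3, Pow(Add(3, Add(4, 4)), -1)) = Add(3, Pow(Add(3, 8), -1)) = Add(3, Pow(11, -1)) = Add(3, Rational(1, 11)) = Rational(34, 11) ≈ 3.0909)
Pow(Mul(1, Add(3, D)), 3) = Pow(Mul(1, Add(3, Rational(34, 11))), 3) = Pow(Mul(1, Rational(67, 11)), 3) = Pow(Rational(67, 11), 3) = Rational(300763, 1331)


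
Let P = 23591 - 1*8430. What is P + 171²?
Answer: 44402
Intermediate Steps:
P = 15161 (P = 23591 - 8430 = 15161)
P + 171² = 15161 + 171² = 15161 + 29241 = 44402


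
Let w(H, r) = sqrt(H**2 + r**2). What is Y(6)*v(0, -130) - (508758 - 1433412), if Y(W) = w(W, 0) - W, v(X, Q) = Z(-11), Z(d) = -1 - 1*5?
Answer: 924654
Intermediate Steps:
Z(d) = -6 (Z(d) = -1 - 5 = -6)
v(X, Q) = -6
Y(W) = sqrt(W**2) - W (Y(W) = sqrt(W**2 + 0**2) - W = sqrt(W**2 + 0) - W = sqrt(W**2) - W)
Y(6)*v(0, -130) - (508758 - 1433412) = (sqrt(6**2) - 1*6)*(-6) - (508758 - 1433412) = (sqrt(36) - 6)*(-6) - 1*(-924654) = (6 - 6)*(-6) + 924654 = 0*(-6) + 924654 = 0 + 924654 = 924654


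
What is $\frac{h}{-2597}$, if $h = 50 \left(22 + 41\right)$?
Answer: $- \frac{450}{371} \approx -1.2129$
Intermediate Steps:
$h = 3150$ ($h = 50 \cdot 63 = 3150$)
$\frac{h}{-2597} = \frac{3150}{-2597} = 3150 \left(- \frac{1}{2597}\right) = - \frac{450}{371}$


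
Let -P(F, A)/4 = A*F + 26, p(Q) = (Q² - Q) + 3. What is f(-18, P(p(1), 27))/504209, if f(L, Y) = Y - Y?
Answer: 0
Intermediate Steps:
p(Q) = 3 + Q² - Q
P(F, A) = -104 - 4*A*F (P(F, A) = -4*(A*F + 26) = -4*(26 + A*F) = -104 - 4*A*F)
f(L, Y) = 0
f(-18, P(p(1), 27))/504209 = 0/504209 = 0*(1/504209) = 0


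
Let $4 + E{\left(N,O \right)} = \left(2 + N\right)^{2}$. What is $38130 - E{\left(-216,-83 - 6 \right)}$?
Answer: $-7662$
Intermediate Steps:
$E{\left(N,O \right)} = -4 + \left(2 + N\right)^{2}$
$38130 - E{\left(-216,-83 - 6 \right)} = 38130 - - 216 \left(4 - 216\right) = 38130 - \left(-216\right) \left(-212\right) = 38130 - 45792 = -7662$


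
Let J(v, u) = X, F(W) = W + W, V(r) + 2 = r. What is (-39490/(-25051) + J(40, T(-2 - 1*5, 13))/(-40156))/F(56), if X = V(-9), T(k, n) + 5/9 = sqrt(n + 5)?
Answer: 1586036001/112666171072 ≈ 0.014077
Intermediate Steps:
V(r) = -2 + r
F(W) = 2*W
T(k, n) = -5/9 + sqrt(5 + n) (T(k, n) = -5/9 + sqrt(n + 5) = -5/9 + sqrt(5 + n))
X = -11 (X = -2 - 9 = -11)
J(v, u) = -11
(-39490/(-25051) + J(40, T(-2 - 1*5, 13))/(-40156))/F(56) = (-39490/(-25051) - 11/(-40156))/((2*56)) = (-39490*(-1/25051) - 11*(-1/40156))/112 = (39490/25051 + 11/40156)*(1/112) = (1586036001/1005947956)*(1/112) = 1586036001/112666171072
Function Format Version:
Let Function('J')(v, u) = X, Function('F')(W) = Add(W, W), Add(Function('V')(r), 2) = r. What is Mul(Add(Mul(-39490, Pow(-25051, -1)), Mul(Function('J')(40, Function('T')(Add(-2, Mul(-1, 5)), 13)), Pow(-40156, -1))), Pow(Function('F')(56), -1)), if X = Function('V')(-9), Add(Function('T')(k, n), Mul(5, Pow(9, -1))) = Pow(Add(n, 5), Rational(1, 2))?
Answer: Rational(1586036001, 112666171072) ≈ 0.014077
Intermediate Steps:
Function('V')(r) = Add(-2, r)
Function('F')(W) = Mul(2, W)
Function('T')(k, n) = Add(Rational(-5, 9), Pow(Add(5, n), Rational(1, 2))) (Function('T')(k, n) = Add(Rational(-5, 9), Pow(Add(n, 5), Rational(1, 2))) = Add(Rational(-5, 9), Pow(Add(5, n), Rational(1, 2))))
X = -11 (X = Add(-2, -9) = -11)
Function('J')(v, u) = -11
Mul(Add(Mul(-39490, Pow(-25051, -1)), Mul(Function('J')(40, Function('T')(Add(-2, Mul(-1, 5)), 13)), Pow(-40156, -1))), Pow(Function('F')(56), -1)) = Mul(Add(Mul(-39490, Pow(-25051, -1)), Mul(-11, Pow(-40156, -1))), Pow(Mul(2, 56), -1)) = Mul(Add(Mul(-39490, Rational(-1, 25051)), Mul(-11, Rational(-1, 40156))), Pow(112, -1)) = Mul(Add(Rational(39490, 25051), Rational(11, 40156)), Rational(1, 112)) = Mul(Rational(1586036001, 1005947956), Rational(1, 112)) = Rational(1586036001, 112666171072)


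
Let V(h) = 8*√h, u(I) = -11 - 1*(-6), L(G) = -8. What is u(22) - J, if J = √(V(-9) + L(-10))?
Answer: -5 - 2*√(-2 + 6*I) ≈ -7.9409 - 4.0803*I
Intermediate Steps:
u(I) = -5 (u(I) = -11 + 6 = -5)
J = √(-8 + 24*I) (J = √(8*√(-9) - 8) = √(8*(3*I) - 8) = √(24*I - 8) = √(-8 + 24*I) ≈ 2.9409 + 4.0803*I)
u(22) - J = -5 - 2*√(-2 + 6*I)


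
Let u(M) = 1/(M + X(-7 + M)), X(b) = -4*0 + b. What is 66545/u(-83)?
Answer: -11512285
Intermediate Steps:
X(b) = b (X(b) = 0 + b = b)
u(M) = 1/(-7 + 2*M) (u(M) = 1/(M + (-7 + M)) = 1/(-7 + 2*M))
66545/u(-83) = 66545/(1/(-7 + 2*(-83))) = 66545/(1/(-7 - 166)) = 66545/(1/(-173)) = 66545/(-1/173) = 66545*(-173) = -11512285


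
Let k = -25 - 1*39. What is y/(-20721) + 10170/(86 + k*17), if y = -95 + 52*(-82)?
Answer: -11464714/1153469 ≈ -9.9393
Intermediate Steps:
k = -64 (k = -25 - 39 = -64)
y = -4359 (y = -95 - 4264 = -4359)
y/(-20721) + 10170/(86 + k*17) = -4359/(-20721) + 10170/(86 - 64*17) = -4359*(-1/20721) + 10170/(86 - 1088) = 1453/6907 + 10170/(-1002) = 1453/6907 + 10170*(-1/1002) = 1453/6907 - 1695/167 = -11464714/1153469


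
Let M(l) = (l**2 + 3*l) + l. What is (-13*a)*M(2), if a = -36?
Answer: 5616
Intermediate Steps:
M(l) = l**2 + 4*l
(-13*a)*M(2) = (-13*(-36))*(2*(4 + 2)) = 468*(2*6) = 468*12 = 5616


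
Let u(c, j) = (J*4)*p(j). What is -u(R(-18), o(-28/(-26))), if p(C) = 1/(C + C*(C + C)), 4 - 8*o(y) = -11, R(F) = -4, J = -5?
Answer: 128/57 ≈ 2.2456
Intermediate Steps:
o(y) = 15/8 (o(y) = 1/2 - 1/8*(-11) = 1/2 + 11/8 = 15/8)
p(C) = 1/(C + 2*C**2) (p(C) = 1/(C + C*(2*C)) = 1/(C + 2*C**2))
u(c, j) = -20/(j*(1 + 2*j)) (u(c, j) = (-5*4)*(1/(j*(1 + 2*j))) = -20/(j*(1 + 2*j)))
-u(R(-18), o(-28/(-26))) = -(-20)/(15/8*(1 + 2*(15/8))) = -(-20)*8/(15*(1 + 15/4)) = -(-20)*8/(15*19/4) = -(-20)*8*4/(15*19) = -1*(-128/57) = 128/57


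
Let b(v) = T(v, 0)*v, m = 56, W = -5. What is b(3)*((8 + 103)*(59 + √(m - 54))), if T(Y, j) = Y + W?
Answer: -39294 - 666*√2 ≈ -40236.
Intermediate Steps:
T(Y, j) = -5 + Y (T(Y, j) = Y - 5 = -5 + Y)
b(v) = v*(-5 + v) (b(v) = (-5 + v)*v = v*(-5 + v))
b(3)*((8 + 103)*(59 + √(m - 54))) = (3*(-5 + 3))*((8 + 103)*(59 + √(56 - 54))) = (3*(-2))*(111*(59 + √2)) = -6*(6549 + 111*√2) = -39294 - 666*√2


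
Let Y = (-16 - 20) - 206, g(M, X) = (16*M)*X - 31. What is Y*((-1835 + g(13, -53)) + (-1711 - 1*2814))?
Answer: 4214430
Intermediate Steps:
g(M, X) = -31 + 16*M*X (g(M, X) = 16*M*X - 31 = -31 + 16*M*X)
Y = -242 (Y = -36 - 206 = -242)
Y*((-1835 + g(13, -53)) + (-1711 - 1*2814)) = -242*((-1835 + (-31 + 16*13*(-53))) + (-1711 - 1*2814)) = -242*((-1835 + (-31 - 11024)) + (-1711 - 2814)) = -242*((-1835 - 11055) - 4525) = -242*(-12890 - 4525) = -242*(-17415) = 4214430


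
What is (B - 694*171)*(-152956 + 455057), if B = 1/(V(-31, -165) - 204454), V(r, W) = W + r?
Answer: -7337016448546201/204650 ≈ -3.5852e+10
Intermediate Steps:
B = -1/204650 (B = 1/((-165 - 31) - 204454) = 1/(-196 - 204454) = 1/(-204650) = -1/204650 ≈ -4.8864e-6)
(B - 694*171)*(-152956 + 455057) = (-1/204650 - 694*171)*(-152956 + 455057) = (-1/204650 - 118674)*302101 = -24286634101/204650*302101 = -7337016448546201/204650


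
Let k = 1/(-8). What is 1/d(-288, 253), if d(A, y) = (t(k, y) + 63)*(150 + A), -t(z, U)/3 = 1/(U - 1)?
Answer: -14/121693 ≈ -0.00011504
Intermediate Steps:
k = -⅛ ≈ -0.12500
t(z, U) = -3/(-1 + U) (t(z, U) = -3/(U - 1) = -3/(-1 + U))
d(A, y) = (63 - 3/(-1 + y))*(150 + A) (d(A, y) = (-3/(-1 + y) + 63)*(150 + A) = (63 - 3/(-1 + y))*(150 + A))
1/d(-288, 253) = 1/(3*(-150 - 1*(-288) + 21*(-1 + 253)*(150 - 288))/(-1 + 253)) = 1/(3*(-150 + 288 + 21*252*(-138))/252) = 1/(3*(1/252)*(-150 + 288 - 730296)) = 1/(3*(1/252)*(-730158)) = 1/(-121693/14) = -14/121693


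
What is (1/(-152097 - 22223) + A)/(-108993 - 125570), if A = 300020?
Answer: -52299486399/40889022160 ≈ -1.2791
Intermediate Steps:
(1/(-152097 - 22223) + A)/(-108993 - 125570) = (1/(-152097 - 22223) + 300020)/(-108993 - 125570) = (1/(-174320) + 300020)/(-234563) = (-1/174320 + 300020)*(-1/234563) = (52299486399/174320)*(-1/234563) = -52299486399/40889022160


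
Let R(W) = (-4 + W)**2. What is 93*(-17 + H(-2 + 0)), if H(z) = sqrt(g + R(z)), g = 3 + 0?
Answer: -1581 + 93*sqrt(39) ≈ -1000.2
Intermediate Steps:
g = 3
H(z) = sqrt(3 + (-4 + z)**2)
93*(-17 + H(-2 + 0)) = 93*(-17 + sqrt(3 + (-4 + (-2 + 0))**2)) = 93*(-17 + sqrt(3 + (-4 - 2)**2)) = 93*(-17 + sqrt(3 + (-6)**2)) = 93*(-17 + sqrt(3 + 36)) = 93*(-17 + sqrt(39)) = -1581 + 93*sqrt(39)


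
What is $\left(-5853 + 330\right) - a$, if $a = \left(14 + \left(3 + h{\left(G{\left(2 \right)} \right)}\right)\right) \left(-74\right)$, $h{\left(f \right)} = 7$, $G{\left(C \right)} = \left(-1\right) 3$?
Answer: $-3747$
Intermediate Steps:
$G{\left(C \right)} = -3$
$a = -1776$ ($a = \left(14 + \left(3 + 7\right)\right) \left(-74\right) = \left(14 + 10\right) \left(-74\right) = 24 \left(-74\right) = -1776$)
$\left(-5853 + 330\right) - a = \left(-5853 + 330\right) - -1776 = -5523 + 1776 = -3747$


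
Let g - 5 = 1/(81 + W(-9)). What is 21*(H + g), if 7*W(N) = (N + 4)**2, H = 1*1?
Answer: 74739/592 ≈ 126.25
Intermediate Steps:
H = 1
W(N) = (4 + N)**2/7 (W(N) = (N + 4)**2/7 = (4 + N)**2/7)
g = 2967/592 (g = 5 + 1/(81 + (4 - 9)**2/7) = 5 + 1/(81 + (1/7)*(-5)**2) = 5 + 1/(81 + (1/7)*25) = 5 + 1/(81 + 25/7) = 5 + 1/(592/7) = 5 + 7/592 = 2967/592 ≈ 5.0118)
21*(H + g) = 21*(1 + 2967/592) = 21*(3559/592) = 74739/592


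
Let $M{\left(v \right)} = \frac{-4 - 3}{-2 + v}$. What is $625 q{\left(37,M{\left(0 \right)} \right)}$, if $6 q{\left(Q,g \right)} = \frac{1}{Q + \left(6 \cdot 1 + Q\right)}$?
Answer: $\frac{125}{96} \approx 1.3021$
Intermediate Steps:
$M{\left(v \right)} = - \frac{7}{-2 + v}$
$q{\left(Q,g \right)} = \frac{1}{6 \left(6 + 2 Q\right)}$ ($q{\left(Q,g \right)} = \frac{1}{6 \left(Q + \left(6 \cdot 1 + Q\right)\right)} = \frac{1}{6 \left(Q + \left(6 + Q\right)\right)} = \frac{1}{6 \left(6 + 2 Q\right)}$)
$625 q{\left(37,M{\left(0 \right)} \right)} = 625 \frac{1}{12 \left(3 + 37\right)} = 625 \frac{1}{12 \cdot 40} = 625 \cdot \frac{1}{12} \cdot \frac{1}{40} = 625 \cdot \frac{1}{480} = \frac{125}{96}$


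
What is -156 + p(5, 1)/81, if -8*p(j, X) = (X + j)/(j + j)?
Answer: -168481/1080 ≈ -156.00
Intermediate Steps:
p(j, X) = -(X + j)/(16*j) (p(j, X) = -(X + j)/(8*(j + j)) = -(X + j)/(8*(2*j)) = -(X + j)*1/(2*j)/8 = -(X + j)/(16*j))
-156 + p(5, 1)/81 = -156 + ((1/16)*(-1*1 - 1*5)/5)/81 = -156 + ((1/16)*(1/5)*(-1 - 5))*(1/81) = -156 + ((1/16)*(1/5)*(-6))*(1/81) = -156 - 3/40*1/81 = -156 - 1/1080 = -168481/1080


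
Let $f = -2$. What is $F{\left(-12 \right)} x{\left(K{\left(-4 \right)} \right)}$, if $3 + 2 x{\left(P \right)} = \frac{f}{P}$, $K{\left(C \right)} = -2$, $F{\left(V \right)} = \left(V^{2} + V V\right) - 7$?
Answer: $-281$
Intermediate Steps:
$F{\left(V \right)} = -7 + 2 V^{2}$ ($F{\left(V \right)} = \left(V^{2} + V^{2}\right) - 7 = 2 V^{2} - 7 = -7 + 2 V^{2}$)
$x{\left(P \right)} = - \frac{3}{2} - \frac{1}{P}$ ($x{\left(P \right)} = - \frac{3}{2} + \frac{\left(-2\right) \frac{1}{P}}{2} = - \frac{3}{2} - \frac{1}{P}$)
$F{\left(-12 \right)} x{\left(K{\left(-4 \right)} \right)} = \left(-7 + 2 \left(-12\right)^{2}\right) \left(- \frac{3}{2} - \frac{1}{-2}\right) = \left(-7 + 2 \cdot 144\right) \left(- \frac{3}{2} - - \frac{1}{2}\right) = \left(-7 + 288\right) \left(- \frac{3}{2} + \frac{1}{2}\right) = 281 \left(-1\right) = -281$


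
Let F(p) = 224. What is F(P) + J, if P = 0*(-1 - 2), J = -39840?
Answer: -39616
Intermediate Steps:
P = 0 (P = 0*(-3) = 0)
F(P) + J = 224 - 39840 = -39616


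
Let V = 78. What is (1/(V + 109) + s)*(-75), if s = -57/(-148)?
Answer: -810525/27676 ≈ -29.286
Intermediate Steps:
s = 57/148 (s = -57*(-1/148) = 57/148 ≈ 0.38514)
(1/(V + 109) + s)*(-75) = (1/(78 + 109) + 57/148)*(-75) = (1/187 + 57/148)*(-75) = (10807/27676)*(-75) = -810525/27676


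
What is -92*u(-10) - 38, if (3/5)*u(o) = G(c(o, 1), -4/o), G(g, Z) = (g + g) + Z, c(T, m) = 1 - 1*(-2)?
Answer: -3058/3 ≈ -1019.3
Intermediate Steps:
c(T, m) = 3 (c(T, m) = 1 + 2 = 3)
G(g, Z) = Z + 2*g (G(g, Z) = 2*g + Z = Z + 2*g)
u(o) = 10 - 20/(3*o) (u(o) = 5*(-4/o + 2*3)/3 = 5*(-4/o + 6)/3 = 5*(6 - 4/o)/3 = 10 - 20/(3*o))
-92*u(-10) - 38 = -92*(10 - 20/3/(-10)) - 38 = -92*(10 - 20/3*(-⅒)) - 38 = -92*(10 + ⅔) - 38 = -92*32/3 - 38 = -2944/3 - 38 = -3058/3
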